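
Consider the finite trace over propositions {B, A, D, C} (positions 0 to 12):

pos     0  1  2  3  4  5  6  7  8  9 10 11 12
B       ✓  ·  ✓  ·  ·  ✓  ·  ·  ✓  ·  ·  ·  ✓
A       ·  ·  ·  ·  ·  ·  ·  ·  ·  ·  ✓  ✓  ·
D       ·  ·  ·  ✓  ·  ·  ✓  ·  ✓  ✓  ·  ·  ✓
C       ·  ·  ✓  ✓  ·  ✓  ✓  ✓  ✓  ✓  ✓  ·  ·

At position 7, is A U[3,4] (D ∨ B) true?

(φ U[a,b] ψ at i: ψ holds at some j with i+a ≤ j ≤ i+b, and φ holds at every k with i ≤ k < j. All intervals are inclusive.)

No

Need some j in [10,11] with (D ∨ B), and A at every k in [7,j-1].
  j=10: (D ∨ B) false.
  j=11: (D ∨ B) false.
No j in the window works → until fails.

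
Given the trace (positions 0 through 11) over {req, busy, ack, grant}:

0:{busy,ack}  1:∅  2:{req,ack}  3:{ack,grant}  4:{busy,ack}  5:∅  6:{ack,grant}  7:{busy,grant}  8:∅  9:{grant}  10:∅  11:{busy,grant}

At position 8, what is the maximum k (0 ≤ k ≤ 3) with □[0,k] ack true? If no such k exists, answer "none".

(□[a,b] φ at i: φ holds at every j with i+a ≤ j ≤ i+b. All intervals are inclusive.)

ack must hold from j=8 onward; find where it first fails.
  j=8: fails → no k works.

none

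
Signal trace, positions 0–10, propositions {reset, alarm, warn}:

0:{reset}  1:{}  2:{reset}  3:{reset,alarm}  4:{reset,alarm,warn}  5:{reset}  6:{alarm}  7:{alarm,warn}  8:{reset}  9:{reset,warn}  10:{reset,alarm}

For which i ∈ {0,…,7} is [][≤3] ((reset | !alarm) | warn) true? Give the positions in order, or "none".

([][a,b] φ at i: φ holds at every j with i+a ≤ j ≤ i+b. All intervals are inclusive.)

0, 1, 2, 7

Evaluate at each i in [0,7]:
  i=0: ✓ (all of [0,3])
  i=1: ✓ (all of [1,4])
  i=2: ✓ (all of [2,5])
  i=3: ✗ (fails at j=6)
  i=4: ✗ (fails at j=6)
  i=5: ✗ (fails at j=6)
  i=6: ✗ (fails at j=6)
  i=7: ✓ (all of [7,10])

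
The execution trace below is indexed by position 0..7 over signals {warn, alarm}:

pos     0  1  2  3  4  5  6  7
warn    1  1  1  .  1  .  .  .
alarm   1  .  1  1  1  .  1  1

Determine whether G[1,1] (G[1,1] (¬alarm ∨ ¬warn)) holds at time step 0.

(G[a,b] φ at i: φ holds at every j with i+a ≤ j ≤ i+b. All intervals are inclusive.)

Check G[1,1] (¬alarm ∨ ¬warn) at every j in [1,1]:
  j=1: fails at 2
Fails at j=1 → formula fails.

False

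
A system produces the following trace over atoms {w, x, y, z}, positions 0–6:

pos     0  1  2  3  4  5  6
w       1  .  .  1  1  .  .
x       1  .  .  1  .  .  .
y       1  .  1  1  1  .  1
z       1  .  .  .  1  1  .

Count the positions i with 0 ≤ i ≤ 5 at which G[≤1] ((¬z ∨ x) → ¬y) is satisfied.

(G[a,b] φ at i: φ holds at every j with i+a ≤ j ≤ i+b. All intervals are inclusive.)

Evaluate at each i in [0,5]:
  i=0: ✗ (fails at j=0)
  i=1: ✗ (fails at j=2)
  i=2: ✗ (fails at j=2)
  i=3: ✗ (fails at j=3)
  i=4: ✓ (all of [4,5])
  i=5: ✗ (fails at j=6)
Positions where it holds: {4} → 1.

1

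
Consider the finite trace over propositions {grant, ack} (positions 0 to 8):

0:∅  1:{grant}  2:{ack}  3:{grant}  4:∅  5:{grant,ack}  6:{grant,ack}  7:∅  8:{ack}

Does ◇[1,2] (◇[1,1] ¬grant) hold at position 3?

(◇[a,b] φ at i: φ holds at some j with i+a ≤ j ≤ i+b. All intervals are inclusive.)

False

Check ◇[1,1] ¬grant at each j in [4,5]:
  j=4: fails (none in [5,5])
  j=5: fails (none in [6,6])
No position in the window satisfies it → formula fails.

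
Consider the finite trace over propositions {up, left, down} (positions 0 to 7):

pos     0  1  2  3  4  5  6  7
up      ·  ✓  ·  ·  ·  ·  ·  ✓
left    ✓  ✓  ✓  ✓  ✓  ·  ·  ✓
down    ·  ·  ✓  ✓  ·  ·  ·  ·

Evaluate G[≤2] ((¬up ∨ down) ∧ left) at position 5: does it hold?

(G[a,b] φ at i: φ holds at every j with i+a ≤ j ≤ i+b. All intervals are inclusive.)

Does not hold

Check ((¬up ∨ down) ∧ left) at every j in [5,7]:
  j=5: false
  j=6: false
  j=7: false
Fails at j=5 → formula fails.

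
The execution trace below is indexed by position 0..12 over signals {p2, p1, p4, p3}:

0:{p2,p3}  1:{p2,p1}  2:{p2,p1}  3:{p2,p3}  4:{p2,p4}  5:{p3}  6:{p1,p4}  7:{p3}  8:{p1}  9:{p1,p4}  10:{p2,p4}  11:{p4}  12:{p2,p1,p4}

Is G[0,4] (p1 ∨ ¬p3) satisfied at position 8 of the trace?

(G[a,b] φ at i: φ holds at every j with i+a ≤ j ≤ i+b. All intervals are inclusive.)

Check (p1 ∨ ¬p3) at every j in [8,12]:
  j=8: true
  j=9: true
  j=10: true
  j=11: true
  j=12: true
All positions satisfy it → formula holds.

Holds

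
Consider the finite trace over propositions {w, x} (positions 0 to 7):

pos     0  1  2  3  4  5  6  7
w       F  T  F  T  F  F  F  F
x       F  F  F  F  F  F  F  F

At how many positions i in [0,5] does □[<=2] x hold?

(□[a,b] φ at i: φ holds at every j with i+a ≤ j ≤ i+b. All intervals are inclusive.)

Evaluate at each i in [0,5]:
  i=0: ✗ (fails at j=0)
  i=1: ✗ (fails at j=1)
  i=2: ✗ (fails at j=2)
  i=3: ✗ (fails at j=3)
  i=4: ✗ (fails at j=4)
  i=5: ✗ (fails at j=5)
Positions where it holds: {} → 0.

0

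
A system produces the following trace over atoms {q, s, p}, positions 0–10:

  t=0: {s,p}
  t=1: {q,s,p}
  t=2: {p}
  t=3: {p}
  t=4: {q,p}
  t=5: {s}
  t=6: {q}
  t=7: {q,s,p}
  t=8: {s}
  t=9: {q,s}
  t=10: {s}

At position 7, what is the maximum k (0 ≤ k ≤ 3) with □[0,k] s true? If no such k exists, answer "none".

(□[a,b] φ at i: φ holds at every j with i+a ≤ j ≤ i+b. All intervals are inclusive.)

s must hold from j=7 onward; find where it first fails.
  j=7: holds
  j=8: holds
  j=9: holds
  j=10: holds
Holds through j=10; largest k = 3.

3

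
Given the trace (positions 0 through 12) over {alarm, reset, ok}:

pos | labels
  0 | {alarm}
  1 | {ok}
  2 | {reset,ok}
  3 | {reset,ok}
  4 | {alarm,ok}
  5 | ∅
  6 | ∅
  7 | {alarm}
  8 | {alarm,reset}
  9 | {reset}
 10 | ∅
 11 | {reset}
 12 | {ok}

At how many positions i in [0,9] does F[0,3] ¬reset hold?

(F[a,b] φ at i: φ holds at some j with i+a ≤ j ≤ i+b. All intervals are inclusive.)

Evaluate at each i in [0,9]:
  i=0: ✓ (witness j=0)
  i=1: ✓ (witness j=1)
  i=2: ✓ (witness j=4)
  i=3: ✓ (witness j=4)
  i=4: ✓ (witness j=4)
  i=5: ✓ (witness j=5)
  i=6: ✓ (witness j=6)
  i=7: ✓ (witness j=7)
  i=8: ✓ (witness j=10)
  i=9: ✓ (witness j=10)
Positions where it holds: {0, 1, 2, 3, 4, 5, 6, 7, 8, 9} → 10.

10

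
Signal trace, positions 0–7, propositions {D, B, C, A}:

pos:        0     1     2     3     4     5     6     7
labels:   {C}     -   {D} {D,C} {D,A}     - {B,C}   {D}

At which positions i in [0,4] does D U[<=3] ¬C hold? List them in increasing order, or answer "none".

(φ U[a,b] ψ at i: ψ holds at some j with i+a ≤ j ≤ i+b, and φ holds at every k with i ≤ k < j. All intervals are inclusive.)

1, 2, 3, 4

Evaluate at each i in [0,4]:
  i=0: ✗ (lhs fails at k=0 before rhs at j=1)
  i=1: ✓ (rhs at j=1)
  i=2: ✓ (rhs at j=2)
  i=3: ✓ (rhs at j=4; lhs holds on [3,3])
  i=4: ✓ (rhs at j=4)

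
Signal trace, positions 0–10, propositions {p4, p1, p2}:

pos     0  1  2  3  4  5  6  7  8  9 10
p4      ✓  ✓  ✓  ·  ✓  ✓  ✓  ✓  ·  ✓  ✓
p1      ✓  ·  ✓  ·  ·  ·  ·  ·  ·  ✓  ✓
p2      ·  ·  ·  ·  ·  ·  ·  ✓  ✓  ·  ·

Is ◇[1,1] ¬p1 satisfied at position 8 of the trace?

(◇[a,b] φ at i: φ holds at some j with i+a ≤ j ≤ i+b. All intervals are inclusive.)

Does not hold

Check ¬p1 at each j in [9,9]:
  j=9: false
No position in the window satisfies it → formula fails.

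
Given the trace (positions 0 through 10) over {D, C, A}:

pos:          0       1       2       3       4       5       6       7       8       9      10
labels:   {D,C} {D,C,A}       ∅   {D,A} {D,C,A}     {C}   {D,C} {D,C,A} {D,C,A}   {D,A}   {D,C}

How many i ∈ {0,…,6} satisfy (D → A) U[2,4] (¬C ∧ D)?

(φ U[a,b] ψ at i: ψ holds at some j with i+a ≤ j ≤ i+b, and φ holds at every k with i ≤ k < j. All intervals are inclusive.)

1

Evaluate at each i in [0,6]:
  i=0: ✗ (lhs fails at k=0 before rhs at j=3)
  i=1: ✓ (rhs at j=3; lhs holds on [1,2])
  i=2: ✗ (no rhs in [4,6])
  i=3: ✗ (no rhs in [5,7])
  i=4: ✗ (no rhs in [6,8])
  i=5: ✗ (lhs fails at k=6 before rhs at j=9)
  i=6: ✗ (lhs fails at k=6 before rhs at j=9)
Positions where it holds: {1} → 1.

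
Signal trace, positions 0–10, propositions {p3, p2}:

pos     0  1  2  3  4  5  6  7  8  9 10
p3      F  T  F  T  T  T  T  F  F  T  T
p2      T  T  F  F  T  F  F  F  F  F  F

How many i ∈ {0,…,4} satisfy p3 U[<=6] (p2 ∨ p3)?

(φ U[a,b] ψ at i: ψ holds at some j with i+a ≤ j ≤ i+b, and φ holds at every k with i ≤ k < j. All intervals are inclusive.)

4

Evaluate at each i in [0,4]:
  i=0: ✓ (rhs at j=0)
  i=1: ✓ (rhs at j=1)
  i=2: ✗ (lhs fails at k=2 before rhs at j=3)
  i=3: ✓ (rhs at j=3)
  i=4: ✓ (rhs at j=4)
Positions where it holds: {0, 1, 3, 4} → 4.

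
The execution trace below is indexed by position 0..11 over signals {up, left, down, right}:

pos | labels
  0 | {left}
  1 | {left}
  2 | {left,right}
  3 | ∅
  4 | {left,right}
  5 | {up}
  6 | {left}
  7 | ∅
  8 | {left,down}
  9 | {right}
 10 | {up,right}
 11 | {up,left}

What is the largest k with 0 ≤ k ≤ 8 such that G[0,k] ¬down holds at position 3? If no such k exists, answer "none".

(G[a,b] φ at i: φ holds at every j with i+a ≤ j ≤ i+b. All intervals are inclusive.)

4

¬down must hold from j=3 onward; find where it first fails.
  j=3: holds
  j=4: holds
  j=5: holds
  j=6: holds
  j=7: holds
  j=8: fails
Holds on [3,7], so largest k = 4.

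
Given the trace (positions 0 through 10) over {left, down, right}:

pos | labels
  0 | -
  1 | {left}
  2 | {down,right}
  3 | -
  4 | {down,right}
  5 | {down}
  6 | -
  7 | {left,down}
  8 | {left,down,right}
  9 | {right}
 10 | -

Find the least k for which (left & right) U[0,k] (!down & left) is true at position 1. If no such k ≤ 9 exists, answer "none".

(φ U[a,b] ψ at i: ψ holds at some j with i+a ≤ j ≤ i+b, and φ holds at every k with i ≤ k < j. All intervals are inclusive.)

0

Need earliest j ≥ 1 with (!down & left), and (left & right) at every k in [1,j-1].
  j=1: rhs holds (empty prefix). k = 0.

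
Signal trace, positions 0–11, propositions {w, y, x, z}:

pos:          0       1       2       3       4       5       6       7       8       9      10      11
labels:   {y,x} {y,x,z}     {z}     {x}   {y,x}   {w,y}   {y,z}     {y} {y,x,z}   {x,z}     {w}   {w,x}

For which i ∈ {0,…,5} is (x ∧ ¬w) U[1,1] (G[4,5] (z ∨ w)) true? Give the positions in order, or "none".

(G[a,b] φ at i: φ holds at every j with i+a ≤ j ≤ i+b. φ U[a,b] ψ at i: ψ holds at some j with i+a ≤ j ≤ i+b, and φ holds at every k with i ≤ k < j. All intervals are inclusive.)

0, 3, 4

Evaluate at each i in [0,5]:
  i=0: ✓ (rhs at j=1; lhs holds on [0,0])
  i=1: ✗ (no rhs in [2,2])
  i=2: ✗ (no rhs in [3,3])
  i=3: ✓ (rhs at j=4; lhs holds on [3,3])
  i=4: ✓ (rhs at j=5; lhs holds on [4,4])
  i=5: ✗ (lhs fails at k=5 before rhs at j=6)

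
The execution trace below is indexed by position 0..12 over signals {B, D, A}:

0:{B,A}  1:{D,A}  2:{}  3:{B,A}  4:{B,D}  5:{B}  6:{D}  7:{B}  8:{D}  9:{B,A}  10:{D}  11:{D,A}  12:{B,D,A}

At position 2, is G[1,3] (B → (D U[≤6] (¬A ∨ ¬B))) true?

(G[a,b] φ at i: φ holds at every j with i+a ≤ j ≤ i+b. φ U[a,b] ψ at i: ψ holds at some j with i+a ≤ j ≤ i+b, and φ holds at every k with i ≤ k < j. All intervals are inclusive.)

Check (B → (D U[≤6] (¬A ∨ ¬B))) at every j in [3,5]:
  j=3: antecedent true; consequent fails → ✗
  j=4: antecedent true; consequent holds → ✓
  j=5: antecedent true; consequent holds → ✓
Fails at j=3 → formula fails.

Does not hold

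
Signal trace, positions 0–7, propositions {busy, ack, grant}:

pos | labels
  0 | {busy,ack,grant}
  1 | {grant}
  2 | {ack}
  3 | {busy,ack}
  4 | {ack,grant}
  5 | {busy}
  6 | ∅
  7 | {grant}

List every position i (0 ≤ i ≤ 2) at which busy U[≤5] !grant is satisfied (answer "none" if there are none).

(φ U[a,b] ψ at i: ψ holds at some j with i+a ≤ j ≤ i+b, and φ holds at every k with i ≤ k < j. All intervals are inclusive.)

2

Evaluate at each i in [0,2]:
  i=0: ✗ (lhs fails at k=1 before rhs at j=2)
  i=1: ✗ (lhs fails at k=1 before rhs at j=2)
  i=2: ✓ (rhs at j=2)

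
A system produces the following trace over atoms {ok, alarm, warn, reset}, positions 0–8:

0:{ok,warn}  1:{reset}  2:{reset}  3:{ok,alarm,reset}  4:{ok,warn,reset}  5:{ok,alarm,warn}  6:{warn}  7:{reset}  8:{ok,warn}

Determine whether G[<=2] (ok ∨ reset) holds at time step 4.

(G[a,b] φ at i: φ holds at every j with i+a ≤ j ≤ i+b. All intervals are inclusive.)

Does not hold

Check (ok ∨ reset) at every j in [4,6]:
  j=4: true
  j=5: true
  j=6: false
Fails at j=6 → formula fails.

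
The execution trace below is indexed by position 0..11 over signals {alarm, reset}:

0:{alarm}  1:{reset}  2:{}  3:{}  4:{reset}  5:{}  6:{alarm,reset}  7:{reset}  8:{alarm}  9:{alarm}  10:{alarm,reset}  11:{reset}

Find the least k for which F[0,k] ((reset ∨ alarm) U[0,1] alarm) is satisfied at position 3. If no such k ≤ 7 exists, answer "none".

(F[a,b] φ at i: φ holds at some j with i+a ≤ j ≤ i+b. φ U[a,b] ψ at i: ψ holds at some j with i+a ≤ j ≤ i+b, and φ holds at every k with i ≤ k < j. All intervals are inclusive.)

Scan j = 3,4,… for ((reset ∨ alarm) U[0,1] alarm):
  j=3: fails
  j=4: fails
  j=5: fails
  j=6: holds
First hit at j=6, so smallest k = 6-3 = 3.

3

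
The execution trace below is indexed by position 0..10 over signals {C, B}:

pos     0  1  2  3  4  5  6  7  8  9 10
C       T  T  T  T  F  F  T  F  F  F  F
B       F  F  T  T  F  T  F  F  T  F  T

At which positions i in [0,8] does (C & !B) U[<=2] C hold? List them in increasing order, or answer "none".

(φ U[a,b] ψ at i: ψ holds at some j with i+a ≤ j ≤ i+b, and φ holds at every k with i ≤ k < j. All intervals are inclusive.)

Evaluate at each i in [0,8]:
  i=0: ✓ (rhs at j=0)
  i=1: ✓ (rhs at j=1)
  i=2: ✓ (rhs at j=2)
  i=3: ✓ (rhs at j=3)
  i=4: ✗ (lhs fails at k=4 before rhs at j=6)
  i=5: ✗ (lhs fails at k=5 before rhs at j=6)
  i=6: ✓ (rhs at j=6)
  i=7: ✗ (no rhs in [7,9])
  i=8: ✗ (no rhs in [8,10])

0, 1, 2, 3, 6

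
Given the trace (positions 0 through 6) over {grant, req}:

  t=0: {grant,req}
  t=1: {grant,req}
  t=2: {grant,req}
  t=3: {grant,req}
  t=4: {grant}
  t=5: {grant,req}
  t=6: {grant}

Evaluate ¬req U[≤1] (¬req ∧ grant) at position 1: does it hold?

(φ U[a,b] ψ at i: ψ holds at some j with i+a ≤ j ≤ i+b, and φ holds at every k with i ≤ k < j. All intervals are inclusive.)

Does not hold

Need some j in [1,2] with (¬req ∧ grant), and ¬req at every k in [1,j-1].
  j=1: (¬req ∧ grant) false.
  j=2: (¬req ∧ grant) false.
No j in the window works → until fails.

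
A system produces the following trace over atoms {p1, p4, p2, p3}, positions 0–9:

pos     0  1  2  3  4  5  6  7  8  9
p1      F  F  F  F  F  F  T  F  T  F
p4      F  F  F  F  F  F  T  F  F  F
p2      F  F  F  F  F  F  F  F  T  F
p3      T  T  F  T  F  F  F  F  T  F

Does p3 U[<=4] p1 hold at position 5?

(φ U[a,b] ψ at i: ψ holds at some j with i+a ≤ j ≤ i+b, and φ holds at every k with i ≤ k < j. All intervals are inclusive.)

Need some j in [5,9] with p1, and p3 at every k in [5,j-1].
  j=5: p1 false.
  j=6: p1 holds, but p3 fails at k=5 → not this j.
  j=7: p1 false.
  j=8: p1 holds, but p3 fails at k=5 → not this j.
  j=9: p1 false.
No j in the window works → until fails.

Does not hold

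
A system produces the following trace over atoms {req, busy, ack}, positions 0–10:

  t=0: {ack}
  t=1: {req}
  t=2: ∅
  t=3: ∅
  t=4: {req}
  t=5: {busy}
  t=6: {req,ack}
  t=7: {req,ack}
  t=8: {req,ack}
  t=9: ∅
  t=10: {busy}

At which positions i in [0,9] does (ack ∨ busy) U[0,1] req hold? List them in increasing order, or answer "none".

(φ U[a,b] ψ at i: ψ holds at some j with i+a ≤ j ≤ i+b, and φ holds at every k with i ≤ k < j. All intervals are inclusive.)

0, 1, 4, 5, 6, 7, 8

Evaluate at each i in [0,9]:
  i=0: ✓ (rhs at j=1; lhs holds on [0,0])
  i=1: ✓ (rhs at j=1)
  i=2: ✗ (no rhs in [2,3])
  i=3: ✗ (lhs fails at k=3 before rhs at j=4)
  i=4: ✓ (rhs at j=4)
  i=5: ✓ (rhs at j=6; lhs holds on [5,5])
  i=6: ✓ (rhs at j=6)
  i=7: ✓ (rhs at j=7)
  i=8: ✓ (rhs at j=8)
  i=9: ✗ (no rhs in [9,10])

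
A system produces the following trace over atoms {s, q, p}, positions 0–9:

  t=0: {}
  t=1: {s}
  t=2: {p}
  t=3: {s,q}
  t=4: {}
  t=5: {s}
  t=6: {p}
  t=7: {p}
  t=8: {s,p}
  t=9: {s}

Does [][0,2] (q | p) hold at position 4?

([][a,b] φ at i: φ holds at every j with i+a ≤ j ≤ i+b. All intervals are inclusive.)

Check (q | p) at every j in [4,6]:
  j=4: false
  j=5: false
  j=6: true
Fails at j=4 → formula fails.

Does not hold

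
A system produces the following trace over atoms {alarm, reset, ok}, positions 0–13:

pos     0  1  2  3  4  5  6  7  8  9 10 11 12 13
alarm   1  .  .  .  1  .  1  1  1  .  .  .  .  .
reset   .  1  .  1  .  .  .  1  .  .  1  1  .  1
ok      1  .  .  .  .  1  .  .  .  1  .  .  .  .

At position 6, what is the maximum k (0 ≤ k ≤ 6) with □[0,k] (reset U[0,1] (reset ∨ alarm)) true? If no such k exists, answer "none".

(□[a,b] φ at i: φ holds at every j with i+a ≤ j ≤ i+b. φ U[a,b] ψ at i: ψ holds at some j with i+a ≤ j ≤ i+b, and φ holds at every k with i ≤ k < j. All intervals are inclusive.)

(reset U[0,1] (reset ∨ alarm)) must hold from j=6 onward; find where it first fails.
  j=6: holds
  j=7: holds
  j=8: holds
  j=9: fails
Holds on [6,8], so largest k = 2.

2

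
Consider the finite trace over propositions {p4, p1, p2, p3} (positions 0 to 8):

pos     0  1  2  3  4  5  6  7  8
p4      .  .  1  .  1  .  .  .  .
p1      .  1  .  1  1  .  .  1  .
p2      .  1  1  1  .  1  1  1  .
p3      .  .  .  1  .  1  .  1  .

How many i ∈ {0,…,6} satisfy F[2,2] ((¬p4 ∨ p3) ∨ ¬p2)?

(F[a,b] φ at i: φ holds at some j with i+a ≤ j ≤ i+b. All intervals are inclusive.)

6

Evaluate at each i in [0,6]:
  i=0: ✗ (none in [2,2])
  i=1: ✓ (witness j=3)
  i=2: ✓ (witness j=4)
  i=3: ✓ (witness j=5)
  i=4: ✓ (witness j=6)
  i=5: ✓ (witness j=7)
  i=6: ✓ (witness j=8)
Positions where it holds: {1, 2, 3, 4, 5, 6} → 6.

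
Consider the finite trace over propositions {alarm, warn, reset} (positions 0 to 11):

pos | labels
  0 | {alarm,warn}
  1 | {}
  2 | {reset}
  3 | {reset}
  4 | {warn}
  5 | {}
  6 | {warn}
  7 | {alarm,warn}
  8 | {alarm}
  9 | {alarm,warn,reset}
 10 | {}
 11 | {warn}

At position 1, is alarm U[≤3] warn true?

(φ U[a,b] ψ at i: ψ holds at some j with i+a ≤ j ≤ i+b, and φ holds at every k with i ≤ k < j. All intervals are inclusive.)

Need some j in [1,4] with warn, and alarm at every k in [1,j-1].
  j=1: warn false.
  j=2: warn false.
  j=3: warn false.
  j=4: warn holds, but alarm fails at k=1 → not this j.
No j in the window works → until fails.

Does not hold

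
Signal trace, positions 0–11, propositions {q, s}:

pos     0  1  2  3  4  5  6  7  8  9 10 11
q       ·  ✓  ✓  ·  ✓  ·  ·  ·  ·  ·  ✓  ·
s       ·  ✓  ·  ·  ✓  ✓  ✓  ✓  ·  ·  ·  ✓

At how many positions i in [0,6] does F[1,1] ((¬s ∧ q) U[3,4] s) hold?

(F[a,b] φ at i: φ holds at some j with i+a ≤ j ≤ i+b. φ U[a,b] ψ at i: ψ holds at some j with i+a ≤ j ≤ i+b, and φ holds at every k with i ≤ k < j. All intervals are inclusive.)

0

Evaluate at each i in [0,6]:
  i=0: ✗ (none in [1,1])
  i=1: ✗ (none in [2,2])
  i=2: ✗ (none in [3,3])
  i=3: ✗ (none in [4,4])
  i=4: ✗ (none in [5,5])
  i=5: ✗ (none in [6,6])
  i=6: ✗ (none in [7,7])
Positions where it holds: {} → 0.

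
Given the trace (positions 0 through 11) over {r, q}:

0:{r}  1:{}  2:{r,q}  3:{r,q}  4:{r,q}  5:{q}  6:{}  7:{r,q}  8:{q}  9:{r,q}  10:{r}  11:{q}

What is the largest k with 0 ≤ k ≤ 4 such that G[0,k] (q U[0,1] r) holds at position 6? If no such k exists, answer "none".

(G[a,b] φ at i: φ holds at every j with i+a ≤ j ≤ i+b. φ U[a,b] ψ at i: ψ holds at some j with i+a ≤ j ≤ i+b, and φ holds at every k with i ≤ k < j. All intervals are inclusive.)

none

(q U[0,1] r) must hold from j=6 onward; find where it first fails.
  j=6: fails → no k works.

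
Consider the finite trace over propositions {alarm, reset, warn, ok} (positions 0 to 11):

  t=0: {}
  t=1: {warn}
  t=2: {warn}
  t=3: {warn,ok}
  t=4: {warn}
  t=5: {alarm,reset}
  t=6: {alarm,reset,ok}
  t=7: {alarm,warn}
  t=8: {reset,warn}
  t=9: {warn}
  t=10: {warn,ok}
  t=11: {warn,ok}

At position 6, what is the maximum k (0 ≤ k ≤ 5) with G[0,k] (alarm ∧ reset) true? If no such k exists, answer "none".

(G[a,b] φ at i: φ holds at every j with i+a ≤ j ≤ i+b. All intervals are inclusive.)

0

(alarm ∧ reset) must hold from j=6 onward; find where it first fails.
  j=6: holds
  j=7: fails
Holds on [6,6], so largest k = 0.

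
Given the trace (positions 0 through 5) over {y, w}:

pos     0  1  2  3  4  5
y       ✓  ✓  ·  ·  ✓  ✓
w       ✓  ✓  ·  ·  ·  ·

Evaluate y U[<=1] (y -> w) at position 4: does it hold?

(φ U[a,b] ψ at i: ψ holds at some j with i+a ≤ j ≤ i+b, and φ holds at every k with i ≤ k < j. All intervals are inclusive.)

Need some j in [4,5] with (y -> w), and y at every k in [4,j-1].
  j=4: (y -> w) false.
  j=5: (y -> w) false.
No j in the window works → until fails.

No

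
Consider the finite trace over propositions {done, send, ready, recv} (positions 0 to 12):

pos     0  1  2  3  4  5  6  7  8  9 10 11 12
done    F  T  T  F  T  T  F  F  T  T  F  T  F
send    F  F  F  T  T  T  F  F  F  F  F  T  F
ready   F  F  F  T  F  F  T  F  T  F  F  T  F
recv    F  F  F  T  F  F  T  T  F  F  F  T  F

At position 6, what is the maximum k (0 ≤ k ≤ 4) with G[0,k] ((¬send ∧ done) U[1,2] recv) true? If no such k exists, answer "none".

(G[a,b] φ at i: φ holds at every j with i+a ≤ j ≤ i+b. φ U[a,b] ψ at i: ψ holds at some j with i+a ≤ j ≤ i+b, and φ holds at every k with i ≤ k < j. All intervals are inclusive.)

none

((¬send ∧ done) U[1,2] recv) must hold from j=6 onward; find where it first fails.
  j=6: fails → no k works.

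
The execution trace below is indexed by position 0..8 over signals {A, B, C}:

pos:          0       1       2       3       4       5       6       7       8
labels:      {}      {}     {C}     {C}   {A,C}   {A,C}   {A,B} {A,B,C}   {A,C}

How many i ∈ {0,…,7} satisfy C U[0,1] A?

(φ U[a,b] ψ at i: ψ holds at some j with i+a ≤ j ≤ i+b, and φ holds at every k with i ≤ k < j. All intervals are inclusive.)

5

Evaluate at each i in [0,7]:
  i=0: ✗ (no rhs in [0,1])
  i=1: ✗ (no rhs in [1,2])
  i=2: ✗ (no rhs in [2,3])
  i=3: ✓ (rhs at j=4; lhs holds on [3,3])
  i=4: ✓ (rhs at j=4)
  i=5: ✓ (rhs at j=5)
  i=6: ✓ (rhs at j=6)
  i=7: ✓ (rhs at j=7)
Positions where it holds: {3, 4, 5, 6, 7} → 5.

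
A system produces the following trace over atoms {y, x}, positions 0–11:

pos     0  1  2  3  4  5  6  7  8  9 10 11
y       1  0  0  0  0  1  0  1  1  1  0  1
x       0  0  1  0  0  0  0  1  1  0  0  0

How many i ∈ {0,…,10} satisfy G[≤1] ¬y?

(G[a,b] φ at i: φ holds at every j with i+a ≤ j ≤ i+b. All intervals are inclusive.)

3

Evaluate at each i in [0,10]:
  i=0: ✗ (fails at j=0)
  i=1: ✓ (all of [1,2])
  i=2: ✓ (all of [2,3])
  i=3: ✓ (all of [3,4])
  i=4: ✗ (fails at j=5)
  i=5: ✗ (fails at j=5)
  i=6: ✗ (fails at j=7)
  i=7: ✗ (fails at j=7)
  i=8: ✗ (fails at j=8)
  i=9: ✗ (fails at j=9)
  i=10: ✗ (fails at j=11)
Positions where it holds: {1, 2, 3} → 3.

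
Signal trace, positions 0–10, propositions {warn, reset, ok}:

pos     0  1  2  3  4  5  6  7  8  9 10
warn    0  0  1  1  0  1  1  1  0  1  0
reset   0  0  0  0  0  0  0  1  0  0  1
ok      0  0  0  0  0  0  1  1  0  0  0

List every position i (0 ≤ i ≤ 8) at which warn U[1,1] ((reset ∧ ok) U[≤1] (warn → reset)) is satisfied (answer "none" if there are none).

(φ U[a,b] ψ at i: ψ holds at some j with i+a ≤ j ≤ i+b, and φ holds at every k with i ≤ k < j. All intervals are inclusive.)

Evaluate at each i in [0,8]:
  i=0: ✗ (lhs fails at k=0 before rhs at j=1)
  i=1: ✗ (no rhs in [2,2])
  i=2: ✗ (no rhs in [3,3])
  i=3: ✓ (rhs at j=4; lhs holds on [3,3])
  i=4: ✗ (no rhs in [5,5])
  i=5: ✗ (no rhs in [6,6])
  i=6: ✓ (rhs at j=7; lhs holds on [6,6])
  i=7: ✓ (rhs at j=8; lhs holds on [7,7])
  i=8: ✗ (no rhs in [9,9])

3, 6, 7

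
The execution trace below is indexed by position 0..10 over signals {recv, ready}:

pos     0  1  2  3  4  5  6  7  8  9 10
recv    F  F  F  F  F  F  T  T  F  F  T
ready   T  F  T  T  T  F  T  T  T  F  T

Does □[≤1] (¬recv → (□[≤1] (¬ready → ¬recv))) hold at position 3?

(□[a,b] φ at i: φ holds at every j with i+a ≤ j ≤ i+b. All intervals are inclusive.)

Holds

Check (¬recv → (□[≤1] (¬ready → ¬recv))) at every j in [3,4]:
  j=3: antecedent true; consequent holds on [3,4] → ✓
  j=4: antecedent true; consequent holds on [4,5] → ✓
All positions satisfy it → formula holds.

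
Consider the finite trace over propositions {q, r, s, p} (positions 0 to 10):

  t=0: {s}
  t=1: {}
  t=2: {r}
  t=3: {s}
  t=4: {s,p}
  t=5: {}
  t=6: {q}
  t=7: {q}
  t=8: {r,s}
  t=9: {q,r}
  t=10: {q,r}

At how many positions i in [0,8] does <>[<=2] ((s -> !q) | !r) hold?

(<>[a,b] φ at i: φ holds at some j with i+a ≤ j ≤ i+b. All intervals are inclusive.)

Evaluate at each i in [0,8]:
  i=0: ✓ (witness j=0)
  i=1: ✓ (witness j=1)
  i=2: ✓ (witness j=2)
  i=3: ✓ (witness j=3)
  i=4: ✓ (witness j=4)
  i=5: ✓ (witness j=5)
  i=6: ✓ (witness j=6)
  i=7: ✓ (witness j=7)
  i=8: ✓ (witness j=8)
Positions where it holds: {0, 1, 2, 3, 4, 5, 6, 7, 8} → 9.

9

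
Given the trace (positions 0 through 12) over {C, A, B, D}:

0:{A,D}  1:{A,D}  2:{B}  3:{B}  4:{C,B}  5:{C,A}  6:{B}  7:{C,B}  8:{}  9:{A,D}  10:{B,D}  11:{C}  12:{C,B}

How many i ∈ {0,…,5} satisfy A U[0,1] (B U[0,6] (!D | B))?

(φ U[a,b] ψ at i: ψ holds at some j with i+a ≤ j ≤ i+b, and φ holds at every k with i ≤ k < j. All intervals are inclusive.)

5

Evaluate at each i in [0,5]:
  i=0: ✗ (no rhs in [0,1])
  i=1: ✓ (rhs at j=2; lhs holds on [1,1])
  i=2: ✓ (rhs at j=2)
  i=3: ✓ (rhs at j=3)
  i=4: ✓ (rhs at j=4)
  i=5: ✓ (rhs at j=5)
Positions where it holds: {1, 2, 3, 4, 5} → 5.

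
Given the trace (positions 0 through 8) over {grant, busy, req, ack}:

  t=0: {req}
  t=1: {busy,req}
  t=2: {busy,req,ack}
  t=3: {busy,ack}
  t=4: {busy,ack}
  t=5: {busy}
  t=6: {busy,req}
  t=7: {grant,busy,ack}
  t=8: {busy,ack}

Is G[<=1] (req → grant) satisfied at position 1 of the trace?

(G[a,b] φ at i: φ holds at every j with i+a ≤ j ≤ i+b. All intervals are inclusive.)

Check (req → grant) at every j in [1,2]:
  j=1: antecedent true; consequent false → ✗
  j=2: antecedent true; consequent false → ✗
Fails at j=1 → formula fails.

Does not hold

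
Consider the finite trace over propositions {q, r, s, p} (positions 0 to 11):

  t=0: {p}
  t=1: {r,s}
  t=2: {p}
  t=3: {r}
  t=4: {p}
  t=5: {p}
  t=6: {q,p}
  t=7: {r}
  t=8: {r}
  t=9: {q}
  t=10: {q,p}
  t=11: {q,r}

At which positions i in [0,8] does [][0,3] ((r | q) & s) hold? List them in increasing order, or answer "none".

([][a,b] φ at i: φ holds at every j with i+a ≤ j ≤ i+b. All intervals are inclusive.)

none

Evaluate at each i in [0,8]:
  i=0: ✗ (fails at j=0)
  i=1: ✗ (fails at j=2)
  i=2: ✗ (fails at j=2)
  i=3: ✗ (fails at j=3)
  i=4: ✗ (fails at j=4)
  i=5: ✗ (fails at j=5)
  i=6: ✗ (fails at j=6)
  i=7: ✗ (fails at j=7)
  i=8: ✗ (fails at j=8)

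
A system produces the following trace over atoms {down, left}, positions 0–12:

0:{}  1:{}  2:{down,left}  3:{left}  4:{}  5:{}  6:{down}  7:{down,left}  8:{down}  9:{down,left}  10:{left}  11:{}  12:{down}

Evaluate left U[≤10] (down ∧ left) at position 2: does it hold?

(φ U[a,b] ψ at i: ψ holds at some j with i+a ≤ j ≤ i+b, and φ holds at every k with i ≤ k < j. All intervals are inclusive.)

Need some j in [2,12] with (down ∧ left), and left at every k in [2,j-1].
  j=2: (down ∧ left) holds; no prefix to check → satisfied.

Holds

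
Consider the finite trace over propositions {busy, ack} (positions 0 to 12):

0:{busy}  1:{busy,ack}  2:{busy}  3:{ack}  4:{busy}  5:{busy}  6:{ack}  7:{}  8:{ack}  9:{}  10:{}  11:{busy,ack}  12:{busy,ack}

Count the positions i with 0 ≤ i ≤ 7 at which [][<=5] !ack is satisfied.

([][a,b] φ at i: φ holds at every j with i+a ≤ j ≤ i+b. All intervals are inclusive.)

0

Evaluate at each i in [0,7]:
  i=0: ✗ (fails at j=1)
  i=1: ✗ (fails at j=1)
  i=2: ✗ (fails at j=3)
  i=3: ✗ (fails at j=3)
  i=4: ✗ (fails at j=6)
  i=5: ✗ (fails at j=6)
  i=6: ✗ (fails at j=6)
  i=7: ✗ (fails at j=8)
Positions where it holds: {} → 0.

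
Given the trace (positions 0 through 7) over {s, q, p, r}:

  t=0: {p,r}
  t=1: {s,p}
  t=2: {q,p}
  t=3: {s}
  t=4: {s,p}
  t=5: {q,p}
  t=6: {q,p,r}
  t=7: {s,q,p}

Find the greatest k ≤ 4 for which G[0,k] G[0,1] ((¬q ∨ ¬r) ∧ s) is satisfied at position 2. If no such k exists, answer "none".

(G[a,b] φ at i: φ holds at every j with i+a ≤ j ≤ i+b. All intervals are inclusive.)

none

G[0,1] ((¬q ∨ ¬r) ∧ s) must hold from j=2 onward; find where it first fails.
  j=2: fails → no k works.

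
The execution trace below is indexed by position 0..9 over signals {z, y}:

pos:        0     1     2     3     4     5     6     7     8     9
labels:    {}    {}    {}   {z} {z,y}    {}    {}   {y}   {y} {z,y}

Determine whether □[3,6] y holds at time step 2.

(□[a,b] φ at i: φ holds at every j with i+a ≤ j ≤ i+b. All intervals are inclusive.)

Check y at every j in [5,8]:
  j=5: false
  j=6: false
  j=7: true
  j=8: true
Fails at j=5 → formula fails.

Does not hold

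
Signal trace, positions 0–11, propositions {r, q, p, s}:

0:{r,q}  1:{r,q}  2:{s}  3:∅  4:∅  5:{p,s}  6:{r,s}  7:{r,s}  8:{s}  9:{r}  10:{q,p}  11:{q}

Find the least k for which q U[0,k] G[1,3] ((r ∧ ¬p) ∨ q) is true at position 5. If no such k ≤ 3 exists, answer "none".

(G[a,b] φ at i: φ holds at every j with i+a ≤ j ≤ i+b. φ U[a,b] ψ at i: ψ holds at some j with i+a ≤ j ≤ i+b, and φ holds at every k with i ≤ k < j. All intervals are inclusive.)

Need earliest j ≥ 5 with G[1,3] ((r ∧ ¬p) ∨ q), and q at every k in [5,j-1].
  j=5: rhs fails.
  j=6: rhs fails.
  j=7: rhs fails.
  j=8: rhs holds but lhs fails at k=5.
No witness within the range → none.

none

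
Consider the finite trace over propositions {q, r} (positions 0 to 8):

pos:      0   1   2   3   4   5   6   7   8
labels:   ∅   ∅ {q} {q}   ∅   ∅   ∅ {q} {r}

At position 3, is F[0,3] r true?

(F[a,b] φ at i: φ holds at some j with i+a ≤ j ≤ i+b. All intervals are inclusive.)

Check r at each j in [3,6]:
  j=3: false
  j=4: false
  j=5: false
  j=6: false
No position in the window satisfies it → formula fails.

Does not hold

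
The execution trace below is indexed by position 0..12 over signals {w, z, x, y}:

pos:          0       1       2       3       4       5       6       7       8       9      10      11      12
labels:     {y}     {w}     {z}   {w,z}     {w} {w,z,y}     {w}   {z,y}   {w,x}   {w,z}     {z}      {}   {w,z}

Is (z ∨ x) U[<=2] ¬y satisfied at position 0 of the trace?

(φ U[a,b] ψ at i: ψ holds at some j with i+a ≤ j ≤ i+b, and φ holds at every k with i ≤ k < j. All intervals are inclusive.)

Does not hold

Need some j in [0,2] with ¬y, and (z ∨ x) at every k in [0,j-1].
  j=0: ¬y false.
  j=1: ¬y holds, but (z ∨ x) fails at k=0 → not this j.
  j=2: ¬y holds, but (z ∨ x) fails at k=0 → not this j.
No j in the window works → until fails.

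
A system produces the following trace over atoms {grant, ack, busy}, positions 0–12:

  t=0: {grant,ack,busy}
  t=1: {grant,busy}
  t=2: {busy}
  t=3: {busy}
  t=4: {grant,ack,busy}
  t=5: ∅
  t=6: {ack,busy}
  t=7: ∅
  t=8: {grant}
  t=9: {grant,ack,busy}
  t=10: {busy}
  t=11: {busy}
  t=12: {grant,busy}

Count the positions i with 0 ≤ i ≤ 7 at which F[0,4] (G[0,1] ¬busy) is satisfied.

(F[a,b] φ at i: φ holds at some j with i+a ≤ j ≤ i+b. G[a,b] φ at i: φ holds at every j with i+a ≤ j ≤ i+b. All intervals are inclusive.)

Evaluate at each i in [0,7]:
  i=0: ✗ (none in [0,4])
  i=1: ✗ (none in [1,5])
  i=2: ✗ (none in [2,6])
  i=3: ✓ (witness j=7)
  i=4: ✓ (witness j=7)
  i=5: ✓ (witness j=7)
  i=6: ✓ (witness j=7)
  i=7: ✓ (witness j=7)
Positions where it holds: {3, 4, 5, 6, 7} → 5.

5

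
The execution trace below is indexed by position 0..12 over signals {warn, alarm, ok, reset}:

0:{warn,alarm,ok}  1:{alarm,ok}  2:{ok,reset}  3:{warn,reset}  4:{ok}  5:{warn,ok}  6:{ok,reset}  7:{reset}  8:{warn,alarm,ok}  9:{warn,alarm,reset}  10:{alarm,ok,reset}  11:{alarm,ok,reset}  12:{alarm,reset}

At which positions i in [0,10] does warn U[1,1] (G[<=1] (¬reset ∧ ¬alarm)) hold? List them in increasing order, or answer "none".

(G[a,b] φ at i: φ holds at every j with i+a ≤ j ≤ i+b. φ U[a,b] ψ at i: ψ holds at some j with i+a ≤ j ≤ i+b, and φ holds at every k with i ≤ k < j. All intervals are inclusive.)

3

Evaluate at each i in [0,10]:
  i=0: ✗ (no rhs in [1,1])
  i=1: ✗ (no rhs in [2,2])
  i=2: ✗ (no rhs in [3,3])
  i=3: ✓ (rhs at j=4; lhs holds on [3,3])
  i=4: ✗ (no rhs in [5,5])
  i=5: ✗ (no rhs in [6,6])
  i=6: ✗ (no rhs in [7,7])
  i=7: ✗ (no rhs in [8,8])
  i=8: ✗ (no rhs in [9,9])
  i=9: ✗ (no rhs in [10,10])
  i=10: ✗ (no rhs in [11,11])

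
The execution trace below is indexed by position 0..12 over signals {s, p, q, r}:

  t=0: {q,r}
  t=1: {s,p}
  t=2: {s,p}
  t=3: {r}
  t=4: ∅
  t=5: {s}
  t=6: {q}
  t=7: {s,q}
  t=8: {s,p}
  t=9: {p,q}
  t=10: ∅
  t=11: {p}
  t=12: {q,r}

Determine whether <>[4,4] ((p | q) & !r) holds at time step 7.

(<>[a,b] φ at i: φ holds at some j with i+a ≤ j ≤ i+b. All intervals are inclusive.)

Check ((p | q) & !r) at each j in [11,11]:
  j=11: true
Found at j=11 → formula holds.

Yes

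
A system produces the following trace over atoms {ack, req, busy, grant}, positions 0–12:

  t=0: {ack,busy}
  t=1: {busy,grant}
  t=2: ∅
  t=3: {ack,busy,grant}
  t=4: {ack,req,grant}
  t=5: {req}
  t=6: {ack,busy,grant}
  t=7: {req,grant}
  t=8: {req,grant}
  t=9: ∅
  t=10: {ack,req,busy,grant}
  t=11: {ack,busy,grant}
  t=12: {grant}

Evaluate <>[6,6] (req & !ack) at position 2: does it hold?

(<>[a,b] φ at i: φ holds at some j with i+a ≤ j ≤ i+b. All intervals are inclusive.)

Check (req & !ack) at each j in [8,8]:
  j=8: true
Found at j=8 → formula holds.

Yes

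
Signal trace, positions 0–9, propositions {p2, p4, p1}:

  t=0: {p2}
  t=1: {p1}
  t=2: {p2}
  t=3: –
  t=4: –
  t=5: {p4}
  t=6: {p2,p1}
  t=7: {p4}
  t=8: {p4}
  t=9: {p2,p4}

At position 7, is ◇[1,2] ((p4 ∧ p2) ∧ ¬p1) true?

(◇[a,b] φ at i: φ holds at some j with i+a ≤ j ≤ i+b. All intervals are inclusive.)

Check ((p4 ∧ p2) ∧ ¬p1) at each j in [8,9]:
  j=8: false
  j=9: true
Found at j=9 → formula holds.

Holds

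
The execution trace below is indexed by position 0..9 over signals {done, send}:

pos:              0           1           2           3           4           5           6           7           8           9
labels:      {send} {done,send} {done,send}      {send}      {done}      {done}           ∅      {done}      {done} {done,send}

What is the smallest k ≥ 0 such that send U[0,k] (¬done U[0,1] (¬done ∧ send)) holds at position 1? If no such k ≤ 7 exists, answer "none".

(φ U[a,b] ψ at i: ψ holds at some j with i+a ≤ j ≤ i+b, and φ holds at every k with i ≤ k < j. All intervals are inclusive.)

Need earliest j ≥ 1 with (¬done U[0,1] (¬done ∧ send)), and send at every k in [1,j-1].
  j=1: rhs fails.
  j=2: rhs fails.
  j=3: rhs holds; lhs holds on [1,2]. k = 2.

2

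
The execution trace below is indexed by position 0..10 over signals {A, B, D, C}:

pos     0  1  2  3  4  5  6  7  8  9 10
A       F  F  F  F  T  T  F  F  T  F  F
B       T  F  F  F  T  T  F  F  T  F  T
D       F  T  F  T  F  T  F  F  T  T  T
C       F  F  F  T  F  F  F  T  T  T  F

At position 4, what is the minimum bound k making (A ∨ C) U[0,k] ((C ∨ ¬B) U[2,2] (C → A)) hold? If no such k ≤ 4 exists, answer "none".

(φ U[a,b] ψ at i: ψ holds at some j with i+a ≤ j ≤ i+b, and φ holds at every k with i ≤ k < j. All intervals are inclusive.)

Need earliest j ≥ 4 with ((C ∨ ¬B) U[2,2] (C → A)), and (A ∨ C) at every k in [4,j-1].
  j=4: rhs fails.
  j=5: rhs fails.
  j=6: rhs holds; lhs holds on [4,5]. k = 2.

2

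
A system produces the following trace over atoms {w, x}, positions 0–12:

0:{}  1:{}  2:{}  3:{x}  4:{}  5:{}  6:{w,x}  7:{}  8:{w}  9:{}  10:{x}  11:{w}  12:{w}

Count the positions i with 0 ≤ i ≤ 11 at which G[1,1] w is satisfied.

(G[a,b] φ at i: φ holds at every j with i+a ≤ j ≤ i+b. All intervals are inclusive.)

4

Evaluate at each i in [0,11]:
  i=0: ✗ (fails at j=1)
  i=1: ✗ (fails at j=2)
  i=2: ✗ (fails at j=3)
  i=3: ✗ (fails at j=4)
  i=4: ✗ (fails at j=5)
  i=5: ✓ (all of [6,6])
  i=6: ✗ (fails at j=7)
  i=7: ✓ (all of [8,8])
  i=8: ✗ (fails at j=9)
  i=9: ✗ (fails at j=10)
  i=10: ✓ (all of [11,11])
  i=11: ✓ (all of [12,12])
Positions where it holds: {5, 7, 10, 11} → 4.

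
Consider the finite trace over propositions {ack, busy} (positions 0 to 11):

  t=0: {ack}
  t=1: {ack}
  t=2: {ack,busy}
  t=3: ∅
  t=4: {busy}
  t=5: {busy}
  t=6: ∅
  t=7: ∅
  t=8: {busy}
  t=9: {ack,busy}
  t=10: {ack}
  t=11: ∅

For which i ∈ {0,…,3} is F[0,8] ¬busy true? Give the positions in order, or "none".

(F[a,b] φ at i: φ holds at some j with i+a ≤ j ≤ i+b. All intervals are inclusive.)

0, 1, 2, 3

Evaluate at each i in [0,3]:
  i=0: ✓ (witness j=0)
  i=1: ✓ (witness j=1)
  i=2: ✓ (witness j=3)
  i=3: ✓ (witness j=3)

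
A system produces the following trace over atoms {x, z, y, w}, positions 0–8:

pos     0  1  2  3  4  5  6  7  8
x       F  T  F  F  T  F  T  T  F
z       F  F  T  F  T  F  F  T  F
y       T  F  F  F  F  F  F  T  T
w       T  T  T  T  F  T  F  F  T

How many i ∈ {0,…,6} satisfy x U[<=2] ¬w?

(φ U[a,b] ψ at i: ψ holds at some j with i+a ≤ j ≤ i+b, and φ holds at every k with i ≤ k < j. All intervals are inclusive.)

Evaluate at each i in [0,6]:
  i=0: ✗ (no rhs in [0,2])
  i=1: ✗ (no rhs in [1,3])
  i=2: ✗ (lhs fails at k=2 before rhs at j=4)
  i=3: ✗ (lhs fails at k=3 before rhs at j=4)
  i=4: ✓ (rhs at j=4)
  i=5: ✗ (lhs fails at k=5 before rhs at j=6)
  i=6: ✓ (rhs at j=6)
Positions where it holds: {4, 6} → 2.

2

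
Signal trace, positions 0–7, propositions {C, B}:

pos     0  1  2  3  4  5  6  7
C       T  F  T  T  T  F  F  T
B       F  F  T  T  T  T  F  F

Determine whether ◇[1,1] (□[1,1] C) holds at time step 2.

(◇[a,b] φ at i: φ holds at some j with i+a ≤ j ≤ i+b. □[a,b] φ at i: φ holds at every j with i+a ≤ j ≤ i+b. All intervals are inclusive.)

Holds

Check □[1,1] C at each j in [3,3]:
  j=3: holds on [4,4]
Found at j=3 → formula holds.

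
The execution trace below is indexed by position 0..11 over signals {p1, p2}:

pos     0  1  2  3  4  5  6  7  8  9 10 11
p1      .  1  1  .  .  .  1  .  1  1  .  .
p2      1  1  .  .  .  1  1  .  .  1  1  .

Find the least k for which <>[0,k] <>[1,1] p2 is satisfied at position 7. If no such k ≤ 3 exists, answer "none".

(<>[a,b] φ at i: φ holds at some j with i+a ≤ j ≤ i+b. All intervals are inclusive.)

1

Scan j = 7,8,… for <>[1,1] p2:
  j=7: fails
  j=8: holds
First hit at j=8, so smallest k = 8-7 = 1.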